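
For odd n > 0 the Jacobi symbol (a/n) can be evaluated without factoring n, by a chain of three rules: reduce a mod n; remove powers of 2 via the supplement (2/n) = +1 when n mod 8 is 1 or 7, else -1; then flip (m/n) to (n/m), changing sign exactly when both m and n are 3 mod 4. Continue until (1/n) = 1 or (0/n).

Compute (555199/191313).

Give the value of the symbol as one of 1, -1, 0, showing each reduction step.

-1

(555199/191313) = (172573/191313)   [reduce mod 191313]
reciprocity: (172573/191313) = +1·(191313/172573) since 172573 mod 4 = 1, 191313 mod 4 = 1; sign now +1
(191313/172573) = (18740/172573)   [reduce mod 172573]
18740 = 2^2·4685; (2/172573) = -1 since 172573 mod 8 = 5, so (18740/172573) = (-1)^2·(4685/172573); sign now +1
reciprocity: (4685/172573) = +1·(172573/4685) since 4685 mod 4 = 1, 172573 mod 4 = 1; sign now +1
(172573/4685) = (3913/4685)   [reduce mod 4685]
reciprocity: (3913/4685) = +1·(4685/3913) since 3913 mod 4 = 1, 4685 mod 4 = 1; sign now +1
(4685/3913) = (772/3913)   [reduce mod 3913]
772 = 2^2·193; (2/3913) = +1 since 3913 mod 8 = 1, so (772/3913) = (+1)^2·(193/3913); sign now +1
reciprocity: (193/3913) = +1·(3913/193) since 193 mod 4 = 1, 3913 mod 4 = 1; sign now +1
(3913/193) = (53/193)   [reduce mod 193]
reciprocity: (53/193) = +1·(193/53) since 53 mod 4 = 1, 193 mod 4 = 1; sign now +1
(193/53) = (34/53)   [reduce mod 53]
34 = 2^1·17; (2/53) = -1 since 53 mod 8 = 5, so (34/53) = (-1)^1·(17/53); sign now -1
reciprocity: (17/53) = +1·(53/17) since 17 mod 4 = 1, 53 mod 4 = 1; sign now -1
(53/17) = (2/17)   [reduce mod 17]
2 = 2^1·1; (2/17) = +1 since 17 mod 8 = 1, so (2/17) = (+1)^1·(1/17); sign now -1
(1/17) = 1; final value = sign = -1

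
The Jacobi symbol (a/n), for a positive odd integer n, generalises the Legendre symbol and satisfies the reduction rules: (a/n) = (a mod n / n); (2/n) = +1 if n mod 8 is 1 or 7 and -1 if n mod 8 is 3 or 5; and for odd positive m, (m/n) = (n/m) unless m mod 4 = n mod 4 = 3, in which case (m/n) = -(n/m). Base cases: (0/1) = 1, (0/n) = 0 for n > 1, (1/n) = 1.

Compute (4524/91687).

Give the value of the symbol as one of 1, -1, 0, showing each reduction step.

4524 = 2^2·1131; (2/91687) = +1 since 91687 mod 8 = 7, so (4524/91687) = (+1)^2·(1131/91687); sign now +1
reciprocity: (1131/91687) = -1·(91687/1131) since 1131 mod 4 = 3, 91687 mod 4 = 3; sign now -1
(91687/1131) = (76/1131)   [reduce mod 1131]
76 = 2^2·19; (2/1131) = -1 since 1131 mod 8 = 3, so (76/1131) = (-1)^2·(19/1131); sign now -1
reciprocity: (19/1131) = -1·(1131/19) since 19 mod 4 = 3, 1131 mod 4 = 3; sign now +1
(1131/19) = (10/19)   [reduce mod 19]
10 = 2^1·5; (2/19) = -1 since 19 mod 8 = 3, so (10/19) = (-1)^1·(5/19); sign now -1
reciprocity: (5/19) = +1·(19/5) since 5 mod 4 = 1, 19 mod 4 = 3; sign now -1
(19/5) = (4/5)   [reduce mod 5]
4 = 2^2·1; (2/5) = -1 since 5 mod 8 = 5, so (4/5) = (-1)^2·(1/5); sign now -1
(1/5) = 1; final value = sign = -1

-1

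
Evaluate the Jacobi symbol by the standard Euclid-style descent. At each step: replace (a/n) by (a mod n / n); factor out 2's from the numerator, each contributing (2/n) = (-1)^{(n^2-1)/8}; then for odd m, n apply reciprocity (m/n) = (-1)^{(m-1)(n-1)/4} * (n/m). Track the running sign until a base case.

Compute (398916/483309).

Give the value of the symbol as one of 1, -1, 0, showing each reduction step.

398916 = 2^2·99729; (2/483309) = -1 since 483309 mod 8 = 5, so (398916/483309) = (-1)^2·(99729/483309); sign now +1
reciprocity: (99729/483309) = +1·(483309/99729) since 99729 mod 4 = 1, 483309 mod 4 = 1; sign now +1
(483309/99729) = (84393/99729)   [reduce mod 99729]
reciprocity: (84393/99729) = +1·(99729/84393) since 84393 mod 4 = 1, 99729 mod 4 = 1; sign now +1
(99729/84393) = (15336/84393)   [reduce mod 84393]
15336 = 2^3·1917; (2/84393) = +1 since 84393 mod 8 = 1, so (15336/84393) = (+1)^3·(1917/84393); sign now +1
reciprocity: (1917/84393) = +1·(84393/1917) since 1917 mod 4 = 1, 84393 mod 4 = 1; sign now +1
(84393/1917) = (45/1917)   [reduce mod 1917]
reciprocity: (45/1917) = +1·(1917/45) since 45 mod 4 = 1, 1917 mod 4 = 1; sign now +1
(1917/45) = (27/45)   [reduce mod 45]
reciprocity: (27/45) = +1·(45/27) since 27 mod 4 = 3, 45 mod 4 = 1; sign now +1
(45/27) = (18/27)   [reduce mod 27]
18 = 2^1·9; (2/27) = -1 since 27 mod 8 = 3, so (18/27) = (-1)^1·(9/27); sign now -1
reciprocity: (9/27) = +1·(27/9) since 9 mod 4 = 1, 27 mod 4 = 3; sign now -1
(27/9) = (0/9)   [reduce mod 9]
(0/9) = 0   [gcd(a, n) > 1]; final value = 0

0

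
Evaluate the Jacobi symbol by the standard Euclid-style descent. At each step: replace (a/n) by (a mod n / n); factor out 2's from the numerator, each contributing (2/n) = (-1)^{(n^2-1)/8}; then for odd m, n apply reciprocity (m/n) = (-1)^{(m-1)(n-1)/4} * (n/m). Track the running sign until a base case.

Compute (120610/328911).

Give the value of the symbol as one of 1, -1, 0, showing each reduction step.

1

120610 = 2^1·60305; (2/328911) = +1 since 328911 mod 8 = 7, so (120610/328911) = (+1)^1·(60305/328911); sign now +1
reciprocity: (60305/328911) = +1·(328911/60305) since 60305 mod 4 = 1, 328911 mod 4 = 3; sign now +1
(328911/60305) = (27386/60305)   [reduce mod 60305]
27386 = 2^1·13693; (2/60305) = +1 since 60305 mod 8 = 1, so (27386/60305) = (+1)^1·(13693/60305); sign now +1
reciprocity: (13693/60305) = +1·(60305/13693) since 13693 mod 4 = 1, 60305 mod 4 = 1; sign now +1
(60305/13693) = (5533/13693)   [reduce mod 13693]
reciprocity: (5533/13693) = +1·(13693/5533) since 5533 mod 4 = 1, 13693 mod 4 = 1; sign now +1
(13693/5533) = (2627/5533)   [reduce mod 5533]
reciprocity: (2627/5533) = +1·(5533/2627) since 2627 mod 4 = 3, 5533 mod 4 = 1; sign now +1
(5533/2627) = (279/2627)   [reduce mod 2627]
reciprocity: (279/2627) = -1·(2627/279) since 279 mod 4 = 3, 2627 mod 4 = 3; sign now -1
(2627/279) = (116/279)   [reduce mod 279]
116 = 2^2·29; (2/279) = +1 since 279 mod 8 = 7, so (116/279) = (+1)^2·(29/279); sign now -1
reciprocity: (29/279) = +1·(279/29) since 29 mod 4 = 1, 279 mod 4 = 3; sign now -1
(279/29) = (18/29)   [reduce mod 29]
18 = 2^1·9; (2/29) = -1 since 29 mod 8 = 5, so (18/29) = (-1)^1·(9/29); sign now +1
reciprocity: (9/29) = +1·(29/9) since 9 mod 4 = 1, 29 mod 4 = 1; sign now +1
(29/9) = (2/9)   [reduce mod 9]
2 = 2^1·1; (2/9) = +1 since 9 mod 8 = 1, so (2/9) = (+1)^1·(1/9); sign now +1
(1/9) = 1; final value = sign = +1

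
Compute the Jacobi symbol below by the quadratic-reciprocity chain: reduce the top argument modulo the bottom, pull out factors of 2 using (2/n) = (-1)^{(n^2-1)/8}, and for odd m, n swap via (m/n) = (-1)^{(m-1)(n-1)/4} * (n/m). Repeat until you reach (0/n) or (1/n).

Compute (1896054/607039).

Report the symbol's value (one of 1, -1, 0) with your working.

-1

(1896054/607039) = (74937/607039)   [reduce mod 607039]
reciprocity: (74937/607039) = +1·(607039/74937) since 74937 mod 4 = 1, 607039 mod 4 = 3; sign now +1
(607039/74937) = (7543/74937)   [reduce mod 74937]
reciprocity: (7543/74937) = +1·(74937/7543) since 7543 mod 4 = 3, 74937 mod 4 = 1; sign now +1
(74937/7543) = (7050/7543)   [reduce mod 7543]
7050 = 2^1·3525; (2/7543) = +1 since 7543 mod 8 = 7, so (7050/7543) = (+1)^1·(3525/7543); sign now +1
reciprocity: (3525/7543) = +1·(7543/3525) since 3525 mod 4 = 1, 7543 mod 4 = 3; sign now +1
(7543/3525) = (493/3525)   [reduce mod 3525]
reciprocity: (493/3525) = +1·(3525/493) since 493 mod 4 = 1, 3525 mod 4 = 1; sign now +1
(3525/493) = (74/493)   [reduce mod 493]
74 = 2^1·37; (2/493) = -1 since 493 mod 8 = 5, so (74/493) = (-1)^1·(37/493); sign now -1
reciprocity: (37/493) = +1·(493/37) since 37 mod 4 = 1, 493 mod 4 = 1; sign now -1
(493/37) = (12/37)   [reduce mod 37]
12 = 2^2·3; (2/37) = -1 since 37 mod 8 = 5, so (12/37) = (-1)^2·(3/37); sign now -1
reciprocity: (3/37) = +1·(37/3) since 3 mod 4 = 3, 37 mod 4 = 1; sign now -1
(37/3) = (1/3)   [reduce mod 3]
(1/3) = 1; final value = sign = -1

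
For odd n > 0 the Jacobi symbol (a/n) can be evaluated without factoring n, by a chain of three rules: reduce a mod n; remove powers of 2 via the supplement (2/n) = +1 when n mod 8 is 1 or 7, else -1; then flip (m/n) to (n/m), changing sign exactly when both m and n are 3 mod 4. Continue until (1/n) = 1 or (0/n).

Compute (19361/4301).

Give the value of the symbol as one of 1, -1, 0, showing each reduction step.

(19361/4301): 19361 mod 4301 = 2157, so (19361/4301) = (2157/4301)
flip (2157/4301) -> (4301/2157): both odd, 2157 mod 4 = 1, 4301 mod 4 = 1, so the flip contributes +1; sign now +1
(4301/2157): 4301 mod 2157 = 2144, so (4301/2157) = (2144/2157)
factor out 2^5: 2144 = 2^5·67; with 2157 mod 8 = 5, (2/2157) = -1; sign now -1; continue with (67/2157)
flip (67/2157) -> (2157/67): both odd, 67 mod 4 = 3, 2157 mod 4 = 1, so the flip contributes +1; sign now -1
(2157/67): 2157 mod 67 = 13, so (2157/67) = (13/67)
flip (13/67) -> (67/13): both odd, 13 mod 4 = 1, 67 mod 4 = 3, so the flip contributes +1; sign now -1
(67/13): 67 mod 13 = 2, so (67/13) = (2/13)
factor out 2^1: 2 = 2^1·1; with 13 mod 8 = 5, (2/13) = -1; sign now +1; continue with (1/13)
reached (1/13) = 1, so the symbol is +1

1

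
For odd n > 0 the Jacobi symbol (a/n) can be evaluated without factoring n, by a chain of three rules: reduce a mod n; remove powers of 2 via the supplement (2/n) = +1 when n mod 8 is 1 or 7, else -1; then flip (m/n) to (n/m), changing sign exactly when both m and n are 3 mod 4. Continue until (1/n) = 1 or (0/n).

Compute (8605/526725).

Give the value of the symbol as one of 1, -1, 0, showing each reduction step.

0

flip (8605/526725) -> (526725/8605): both odd, 8605 mod 4 = 1, 526725 mod 4 = 1, so the flip contributes +1; sign now +1
(526725/8605): 526725 mod 8605 = 1820, so (526725/8605) = (1820/8605)
factor out 2^2: 1820 = 2^2·455; with 8605 mod 8 = 5, (2/8605) = -1; sign now +1; continue with (455/8605)
flip (455/8605) -> (8605/455): both odd, 455 mod 4 = 3, 8605 mod 4 = 1, so the flip contributes +1; sign now +1
(8605/455): 8605 mod 455 = 415, so (8605/455) = (415/455)
flip (415/455) -> (455/415): both odd, 415 mod 4 = 3, 455 mod 4 = 3, so the flip contributes -1; sign now -1
(455/415): 455 mod 415 = 40, so (455/415) = (40/415)
factor out 2^3: 40 = 2^3·5; with 415 mod 8 = 7, (2/415) = +1; sign now -1; continue with (5/415)
flip (5/415) -> (415/5): both odd, 5 mod 4 = 1, 415 mod 4 = 3, so the flip contributes +1; sign now -1
(415/5): 415 mod 5 = 0, so (415/5) = (0/5)
reached (0/5); gcd(a, n) > 1, so (0/5) = 0 and the symbol is 0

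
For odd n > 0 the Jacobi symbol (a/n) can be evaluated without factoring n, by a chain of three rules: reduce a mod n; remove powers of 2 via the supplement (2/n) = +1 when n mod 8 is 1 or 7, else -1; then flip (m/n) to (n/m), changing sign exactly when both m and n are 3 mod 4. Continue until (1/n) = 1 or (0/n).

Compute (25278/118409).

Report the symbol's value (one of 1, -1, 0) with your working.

-1

factor out 2^1: 25278 = 2^1·12639; with 118409 mod 8 = 1, (2/118409) = +1; sign now +1; continue with (12639/118409)
flip (12639/118409) -> (118409/12639): both odd, 12639 mod 4 = 3, 118409 mod 4 = 1, so the flip contributes +1; sign now +1
(118409/12639): 118409 mod 12639 = 4658, so (118409/12639) = (4658/12639)
factor out 2^1: 4658 = 2^1·2329; with 12639 mod 8 = 7, (2/12639) = +1; sign now +1; continue with (2329/12639)
flip (2329/12639) -> (12639/2329): both odd, 2329 mod 4 = 1, 12639 mod 4 = 3, so the flip contributes +1; sign now +1
(12639/2329): 12639 mod 2329 = 994, so (12639/2329) = (994/2329)
factor out 2^1: 994 = 2^1·497; with 2329 mod 8 = 1, (2/2329) = +1; sign now +1; continue with (497/2329)
flip (497/2329) -> (2329/497): both odd, 497 mod 4 = 1, 2329 mod 4 = 1, so the flip contributes +1; sign now +1
(2329/497): 2329 mod 497 = 341, so (2329/497) = (341/497)
flip (341/497) -> (497/341): both odd, 341 mod 4 = 1, 497 mod 4 = 1, so the flip contributes +1; sign now +1
(497/341): 497 mod 341 = 156, so (497/341) = (156/341)
factor out 2^2: 156 = 2^2·39; with 341 mod 8 = 5, (2/341) = -1; sign now +1; continue with (39/341)
flip (39/341) -> (341/39): both odd, 39 mod 4 = 3, 341 mod 4 = 1, so the flip contributes +1; sign now +1
(341/39): 341 mod 39 = 29, so (341/39) = (29/39)
flip (29/39) -> (39/29): both odd, 29 mod 4 = 1, 39 mod 4 = 3, so the flip contributes +1; sign now +1
(39/29): 39 mod 29 = 10, so (39/29) = (10/29)
factor out 2^1: 10 = 2^1·5; with 29 mod 8 = 5, (2/29) = -1; sign now -1; continue with (5/29)
flip (5/29) -> (29/5): both odd, 5 mod 4 = 1, 29 mod 4 = 1, so the flip contributes +1; sign now -1
(29/5): 29 mod 5 = 4, so (29/5) = (4/5)
factor out 2^2: 4 = 2^2·1; with 5 mod 8 = 5, (2/5) = -1; sign now -1; continue with (1/5)
reached (1/5) = 1, so the symbol is -1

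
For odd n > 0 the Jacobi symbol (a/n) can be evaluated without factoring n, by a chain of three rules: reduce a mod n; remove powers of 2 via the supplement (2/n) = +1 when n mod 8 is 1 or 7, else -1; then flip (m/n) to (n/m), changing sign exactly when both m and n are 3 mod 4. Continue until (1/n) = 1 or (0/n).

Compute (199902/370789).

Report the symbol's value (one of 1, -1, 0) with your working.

factor out 2^1: 199902 = 2^1·99951; with 370789 mod 8 = 5, (2/370789) = -1; sign now -1; continue with (99951/370789)
flip (99951/370789) -> (370789/99951): both odd, 99951 mod 4 = 3, 370789 mod 4 = 1, so the flip contributes +1; sign now -1
(370789/99951): 370789 mod 99951 = 70936, so (370789/99951) = (70936/99951)
factor out 2^3: 70936 = 2^3·8867; with 99951 mod 8 = 7, (2/99951) = +1; sign now -1; continue with (8867/99951)
flip (8867/99951) -> (99951/8867): both odd, 8867 mod 4 = 3, 99951 mod 4 = 3, so the flip contributes -1; sign now +1
(99951/8867): 99951 mod 8867 = 2414, so (99951/8867) = (2414/8867)
factor out 2^1: 2414 = 2^1·1207; with 8867 mod 8 = 3, (2/8867) = -1; sign now -1; continue with (1207/8867)
flip (1207/8867) -> (8867/1207): both odd, 1207 mod 4 = 3, 8867 mod 4 = 3, so the flip contributes -1; sign now +1
(8867/1207): 8867 mod 1207 = 418, so (8867/1207) = (418/1207)
factor out 2^1: 418 = 2^1·209; with 1207 mod 8 = 7, (2/1207) = +1; sign now +1; continue with (209/1207)
flip (209/1207) -> (1207/209): both odd, 209 mod 4 = 1, 1207 mod 4 = 3, so the flip contributes +1; sign now +1
(1207/209): 1207 mod 209 = 162, so (1207/209) = (162/209)
factor out 2^1: 162 = 2^1·81; with 209 mod 8 = 1, (2/209) = +1; sign now +1; continue with (81/209)
flip (81/209) -> (209/81): both odd, 81 mod 4 = 1, 209 mod 4 = 1, so the flip contributes +1; sign now +1
(209/81): 209 mod 81 = 47, so (209/81) = (47/81)
flip (47/81) -> (81/47): both odd, 47 mod 4 = 3, 81 mod 4 = 1, so the flip contributes +1; sign now +1
(81/47): 81 mod 47 = 34, so (81/47) = (34/47)
factor out 2^1: 34 = 2^1·17; with 47 mod 8 = 7, (2/47) = +1; sign now +1; continue with (17/47)
flip (17/47) -> (47/17): both odd, 17 mod 4 = 1, 47 mod 4 = 3, so the flip contributes +1; sign now +1
(47/17): 47 mod 17 = 13, so (47/17) = (13/17)
flip (13/17) -> (17/13): both odd, 13 mod 4 = 1, 17 mod 4 = 1, so the flip contributes +1; sign now +1
(17/13): 17 mod 13 = 4, so (17/13) = (4/13)
factor out 2^2: 4 = 2^2·1; with 13 mod 8 = 5, (2/13) = -1; sign now +1; continue with (1/13)
reached (1/13) = 1, so the symbol is +1

1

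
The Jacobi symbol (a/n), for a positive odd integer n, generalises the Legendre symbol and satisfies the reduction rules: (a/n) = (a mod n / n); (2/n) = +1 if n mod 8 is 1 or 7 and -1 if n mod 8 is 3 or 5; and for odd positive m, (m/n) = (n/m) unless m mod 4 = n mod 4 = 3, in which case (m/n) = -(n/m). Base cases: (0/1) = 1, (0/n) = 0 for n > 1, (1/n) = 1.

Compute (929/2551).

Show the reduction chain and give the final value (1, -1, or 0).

-1

flip (929/2551) -> (2551/929): both odd, 929 mod 4 = 1, 2551 mod 4 = 3, so the flip contributes +1; sign now +1
(2551/929): 2551 mod 929 = 693, so (2551/929) = (693/929)
flip (693/929) -> (929/693): both odd, 693 mod 4 = 1, 929 mod 4 = 1, so the flip contributes +1; sign now +1
(929/693): 929 mod 693 = 236, so (929/693) = (236/693)
factor out 2^2: 236 = 2^2·59; with 693 mod 8 = 5, (2/693) = -1; sign now +1; continue with (59/693)
flip (59/693) -> (693/59): both odd, 59 mod 4 = 3, 693 mod 4 = 1, so the flip contributes +1; sign now +1
(693/59): 693 mod 59 = 44, so (693/59) = (44/59)
factor out 2^2: 44 = 2^2·11; with 59 mod 8 = 3, (2/59) = -1; sign now +1; continue with (11/59)
flip (11/59) -> (59/11): both odd, 11 mod 4 = 3, 59 mod 4 = 3, so the flip contributes -1; sign now -1
(59/11): 59 mod 11 = 4, so (59/11) = (4/11)
factor out 2^2: 4 = 2^2·1; with 11 mod 8 = 3, (2/11) = -1; sign now -1; continue with (1/11)
reached (1/11) = 1, so the symbol is -1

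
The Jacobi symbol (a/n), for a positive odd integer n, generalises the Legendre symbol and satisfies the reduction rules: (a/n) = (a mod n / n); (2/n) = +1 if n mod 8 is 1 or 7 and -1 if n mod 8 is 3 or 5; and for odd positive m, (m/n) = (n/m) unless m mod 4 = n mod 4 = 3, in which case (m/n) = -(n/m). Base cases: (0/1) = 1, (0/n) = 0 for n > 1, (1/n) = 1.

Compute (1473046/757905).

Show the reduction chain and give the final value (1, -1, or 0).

-1

(1473046/757905): 1473046 mod 757905 = 715141, so (1473046/757905) = (715141/757905)
flip (715141/757905) -> (757905/715141): both odd, 715141 mod 4 = 1, 757905 mod 4 = 1, so the flip contributes +1; sign now +1
(757905/715141): 757905 mod 715141 = 42764, so (757905/715141) = (42764/715141)
factor out 2^2: 42764 = 2^2·10691; with 715141 mod 8 = 5, (2/715141) = -1; sign now +1; continue with (10691/715141)
flip (10691/715141) -> (715141/10691): both odd, 10691 mod 4 = 3, 715141 mod 4 = 1, so the flip contributes +1; sign now +1
(715141/10691): 715141 mod 10691 = 9535, so (715141/10691) = (9535/10691)
flip (9535/10691) -> (10691/9535): both odd, 9535 mod 4 = 3, 10691 mod 4 = 3, so the flip contributes -1; sign now -1
(10691/9535): 10691 mod 9535 = 1156, so (10691/9535) = (1156/9535)
factor out 2^2: 1156 = 2^2·289; with 9535 mod 8 = 7, (2/9535) = +1; sign now -1; continue with (289/9535)
flip (289/9535) -> (9535/289): both odd, 289 mod 4 = 1, 9535 mod 4 = 3, so the flip contributes +1; sign now -1
(9535/289): 9535 mod 289 = 287, so (9535/289) = (287/289)
flip (287/289) -> (289/287): both odd, 287 mod 4 = 3, 289 mod 4 = 1, so the flip contributes +1; sign now -1
(289/287): 289 mod 287 = 2, so (289/287) = (2/287)
factor out 2^1: 2 = 2^1·1; with 287 mod 8 = 7, (2/287) = +1; sign now -1; continue with (1/287)
reached (1/287) = 1, so the symbol is -1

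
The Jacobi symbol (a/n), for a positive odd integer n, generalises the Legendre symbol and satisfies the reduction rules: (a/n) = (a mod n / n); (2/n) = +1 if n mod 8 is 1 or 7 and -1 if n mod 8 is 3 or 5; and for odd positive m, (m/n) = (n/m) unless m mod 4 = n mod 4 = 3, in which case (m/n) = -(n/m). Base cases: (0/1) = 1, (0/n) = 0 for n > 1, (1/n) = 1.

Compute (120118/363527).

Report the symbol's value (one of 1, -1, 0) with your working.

120118 = 2^1·60059; (2/363527) = +1 since 363527 mod 8 = 7, so (120118/363527) = (+1)^1·(60059/363527); sign now +1
reciprocity: (60059/363527) = -1·(363527/60059) since 60059 mod 4 = 3, 363527 mod 4 = 3; sign now -1
(363527/60059) = (3173/60059)   [reduce mod 60059]
reciprocity: (3173/60059) = +1·(60059/3173) since 3173 mod 4 = 1, 60059 mod 4 = 3; sign now -1
(60059/3173) = (2945/3173)   [reduce mod 3173]
reciprocity: (2945/3173) = +1·(3173/2945) since 2945 mod 4 = 1, 3173 mod 4 = 1; sign now -1
(3173/2945) = (228/2945)   [reduce mod 2945]
228 = 2^2·57; (2/2945) = +1 since 2945 mod 8 = 1, so (228/2945) = (+1)^2·(57/2945); sign now -1
reciprocity: (57/2945) = +1·(2945/57) since 57 mod 4 = 1, 2945 mod 4 = 1; sign now -1
(2945/57) = (38/57)   [reduce mod 57]
38 = 2^1·19; (2/57) = +1 since 57 mod 8 = 1, so (38/57) = (+1)^1·(19/57); sign now -1
reciprocity: (19/57) = +1·(57/19) since 19 mod 4 = 3, 57 mod 4 = 1; sign now -1
(57/19) = (0/19)   [reduce mod 19]
(0/19) = 0   [gcd(a, n) > 1]; final value = 0

0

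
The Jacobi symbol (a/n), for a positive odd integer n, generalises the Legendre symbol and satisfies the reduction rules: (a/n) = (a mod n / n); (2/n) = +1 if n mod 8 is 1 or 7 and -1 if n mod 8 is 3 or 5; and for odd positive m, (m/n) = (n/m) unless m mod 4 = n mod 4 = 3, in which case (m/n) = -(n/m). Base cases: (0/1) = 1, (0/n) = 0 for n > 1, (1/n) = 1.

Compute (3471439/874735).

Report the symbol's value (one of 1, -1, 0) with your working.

(3471439/874735) = (847234/874735)   [reduce mod 874735]
847234 = 2^1·423617; (2/874735) = +1 since 874735 mod 8 = 7, so (847234/874735) = (+1)^1·(423617/874735); sign now +1
reciprocity: (423617/874735) = +1·(874735/423617) since 423617 mod 4 = 1, 874735 mod 4 = 3; sign now +1
(874735/423617) = (27501/423617)   [reduce mod 423617]
reciprocity: (27501/423617) = +1·(423617/27501) since 27501 mod 4 = 1, 423617 mod 4 = 1; sign now +1
(423617/27501) = (11102/27501)   [reduce mod 27501]
11102 = 2^1·5551; (2/27501) = -1 since 27501 mod 8 = 5, so (11102/27501) = (-1)^1·(5551/27501); sign now -1
reciprocity: (5551/27501) = +1·(27501/5551) since 5551 mod 4 = 3, 27501 mod 4 = 1; sign now -1
(27501/5551) = (5297/5551)   [reduce mod 5551]
reciprocity: (5297/5551) = +1·(5551/5297) since 5297 mod 4 = 1, 5551 mod 4 = 3; sign now -1
(5551/5297) = (254/5297)   [reduce mod 5297]
254 = 2^1·127; (2/5297) = +1 since 5297 mod 8 = 1, so (254/5297) = (+1)^1·(127/5297); sign now -1
reciprocity: (127/5297) = +1·(5297/127) since 127 mod 4 = 3, 5297 mod 4 = 1; sign now -1
(5297/127) = (90/127)   [reduce mod 127]
90 = 2^1·45; (2/127) = +1 since 127 mod 8 = 7, so (90/127) = (+1)^1·(45/127); sign now -1
reciprocity: (45/127) = +1·(127/45) since 45 mod 4 = 1, 127 mod 4 = 3; sign now -1
(127/45) = (37/45)   [reduce mod 45]
reciprocity: (37/45) = +1·(45/37) since 37 mod 4 = 1, 45 mod 4 = 1; sign now -1
(45/37) = (8/37)   [reduce mod 37]
8 = 2^3·1; (2/37) = -1 since 37 mod 8 = 5, so (8/37) = (-1)^3·(1/37); sign now +1
(1/37) = 1; final value = sign = +1

1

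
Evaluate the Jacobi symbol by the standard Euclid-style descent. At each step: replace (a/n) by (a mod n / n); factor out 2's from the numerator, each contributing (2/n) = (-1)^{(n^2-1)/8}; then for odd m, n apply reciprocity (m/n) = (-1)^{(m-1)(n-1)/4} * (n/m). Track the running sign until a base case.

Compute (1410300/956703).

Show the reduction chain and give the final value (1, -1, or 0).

0

(1410300/956703): 1410300 mod 956703 = 453597, so (1410300/956703) = (453597/956703)
flip (453597/956703) -> (956703/453597): both odd, 453597 mod 4 = 1, 956703 mod 4 = 3, so the flip contributes +1; sign now +1
(956703/453597): 956703 mod 453597 = 49509, so (956703/453597) = (49509/453597)
flip (49509/453597) -> (453597/49509): both odd, 49509 mod 4 = 1, 453597 mod 4 = 1, so the flip contributes +1; sign now +1
(453597/49509): 453597 mod 49509 = 8016, so (453597/49509) = (8016/49509)
factor out 2^4: 8016 = 2^4·501; with 49509 mod 8 = 5, (2/49509) = -1; sign now +1; continue with (501/49509)
flip (501/49509) -> (49509/501): both odd, 501 mod 4 = 1, 49509 mod 4 = 1, so the flip contributes +1; sign now +1
(49509/501): 49509 mod 501 = 411, so (49509/501) = (411/501)
flip (411/501) -> (501/411): both odd, 411 mod 4 = 3, 501 mod 4 = 1, so the flip contributes +1; sign now +1
(501/411): 501 mod 411 = 90, so (501/411) = (90/411)
factor out 2^1: 90 = 2^1·45; with 411 mod 8 = 3, (2/411) = -1; sign now -1; continue with (45/411)
flip (45/411) -> (411/45): both odd, 45 mod 4 = 1, 411 mod 4 = 3, so the flip contributes +1; sign now -1
(411/45): 411 mod 45 = 6, so (411/45) = (6/45)
factor out 2^1: 6 = 2^1·3; with 45 mod 8 = 5, (2/45) = -1; sign now +1; continue with (3/45)
flip (3/45) -> (45/3): both odd, 3 mod 4 = 3, 45 mod 4 = 1, so the flip contributes +1; sign now +1
(45/3): 45 mod 3 = 0, so (45/3) = (0/3)
reached (0/3); gcd(a, n) > 1, so (0/3) = 0 and the symbol is 0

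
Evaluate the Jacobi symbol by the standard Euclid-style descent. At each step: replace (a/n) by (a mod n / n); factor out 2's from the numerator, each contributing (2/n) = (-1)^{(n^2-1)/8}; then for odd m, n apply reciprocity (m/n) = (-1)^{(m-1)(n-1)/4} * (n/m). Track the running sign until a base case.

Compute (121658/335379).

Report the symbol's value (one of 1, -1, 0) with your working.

121658 = 2^1·60829; (2/335379) = -1 since 335379 mod 8 = 3, so (121658/335379) = (-1)^1·(60829/335379); sign now -1
reciprocity: (60829/335379) = +1·(335379/60829) since 60829 mod 4 = 1, 335379 mod 4 = 3; sign now -1
(335379/60829) = (31234/60829)   [reduce mod 60829]
31234 = 2^1·15617; (2/60829) = -1 since 60829 mod 8 = 5, so (31234/60829) = (-1)^1·(15617/60829); sign now +1
reciprocity: (15617/60829) = +1·(60829/15617) since 15617 mod 4 = 1, 60829 mod 4 = 1; sign now +1
(60829/15617) = (13978/15617)   [reduce mod 15617]
13978 = 2^1·6989; (2/15617) = +1 since 15617 mod 8 = 1, so (13978/15617) = (+1)^1·(6989/15617); sign now +1
reciprocity: (6989/15617) = +1·(15617/6989) since 6989 mod 4 = 1, 15617 mod 4 = 1; sign now +1
(15617/6989) = (1639/6989)   [reduce mod 6989]
reciprocity: (1639/6989) = +1·(6989/1639) since 1639 mod 4 = 3, 6989 mod 4 = 1; sign now +1
(6989/1639) = (433/1639)   [reduce mod 1639]
reciprocity: (433/1639) = +1·(1639/433) since 433 mod 4 = 1, 1639 mod 4 = 3; sign now +1
(1639/433) = (340/433)   [reduce mod 433]
340 = 2^2·85; (2/433) = +1 since 433 mod 8 = 1, so (340/433) = (+1)^2·(85/433); sign now +1
reciprocity: (85/433) = +1·(433/85) since 85 mod 4 = 1, 433 mod 4 = 1; sign now +1
(433/85) = (8/85)   [reduce mod 85]
8 = 2^3·1; (2/85) = -1 since 85 mod 8 = 5, so (8/85) = (-1)^3·(1/85); sign now -1
(1/85) = 1; final value = sign = -1

-1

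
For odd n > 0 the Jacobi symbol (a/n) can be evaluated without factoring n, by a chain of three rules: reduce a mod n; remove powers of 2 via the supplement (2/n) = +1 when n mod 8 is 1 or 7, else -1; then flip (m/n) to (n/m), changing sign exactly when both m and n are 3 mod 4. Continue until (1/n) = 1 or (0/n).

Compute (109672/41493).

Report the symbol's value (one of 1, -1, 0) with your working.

-1

(109672/41493) = (26686/41493)   [reduce mod 41493]
26686 = 2^1·13343; (2/41493) = -1 since 41493 mod 8 = 5, so (26686/41493) = (-1)^1·(13343/41493); sign now -1
reciprocity: (13343/41493) = +1·(41493/13343) since 13343 mod 4 = 3, 41493 mod 4 = 1; sign now -1
(41493/13343) = (1464/13343)   [reduce mod 13343]
1464 = 2^3·183; (2/13343) = +1 since 13343 mod 8 = 7, so (1464/13343) = (+1)^3·(183/13343); sign now -1
reciprocity: (183/13343) = -1·(13343/183) since 183 mod 4 = 3, 13343 mod 4 = 3; sign now +1
(13343/183) = (167/183)   [reduce mod 183]
reciprocity: (167/183) = -1·(183/167) since 167 mod 4 = 3, 183 mod 4 = 3; sign now -1
(183/167) = (16/167)   [reduce mod 167]
16 = 2^4·1; (2/167) = +1 since 167 mod 8 = 7, so (16/167) = (+1)^4·(1/167); sign now -1
(1/167) = 1; final value = sign = -1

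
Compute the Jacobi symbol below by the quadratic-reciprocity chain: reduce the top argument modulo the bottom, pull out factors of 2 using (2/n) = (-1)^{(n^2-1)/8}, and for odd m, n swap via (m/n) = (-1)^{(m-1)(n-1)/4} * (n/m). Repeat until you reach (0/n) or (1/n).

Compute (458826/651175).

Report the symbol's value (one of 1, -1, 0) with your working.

1

factor out 2^1: 458826 = 2^1·229413; with 651175 mod 8 = 7, (2/651175) = +1; sign now +1; continue with (229413/651175)
flip (229413/651175) -> (651175/229413): both odd, 229413 mod 4 = 1, 651175 mod 4 = 3, so the flip contributes +1; sign now +1
(651175/229413): 651175 mod 229413 = 192349, so (651175/229413) = (192349/229413)
flip (192349/229413) -> (229413/192349): both odd, 192349 mod 4 = 1, 229413 mod 4 = 1, so the flip contributes +1; sign now +1
(229413/192349): 229413 mod 192349 = 37064, so (229413/192349) = (37064/192349)
factor out 2^3: 37064 = 2^3·4633; with 192349 mod 8 = 5, (2/192349) = -1; sign now -1; continue with (4633/192349)
flip (4633/192349) -> (192349/4633): both odd, 4633 mod 4 = 1, 192349 mod 4 = 1, so the flip contributes +1; sign now -1
(192349/4633): 192349 mod 4633 = 2396, so (192349/4633) = (2396/4633)
factor out 2^2: 2396 = 2^2·599; with 4633 mod 8 = 1, (2/4633) = +1; sign now -1; continue with (599/4633)
flip (599/4633) -> (4633/599): both odd, 599 mod 4 = 3, 4633 mod 4 = 1, so the flip contributes +1; sign now -1
(4633/599): 4633 mod 599 = 440, so (4633/599) = (440/599)
factor out 2^3: 440 = 2^3·55; with 599 mod 8 = 7, (2/599) = +1; sign now -1; continue with (55/599)
flip (55/599) -> (599/55): both odd, 55 mod 4 = 3, 599 mod 4 = 3, so the flip contributes -1; sign now +1
(599/55): 599 mod 55 = 49, so (599/55) = (49/55)
flip (49/55) -> (55/49): both odd, 49 mod 4 = 1, 55 mod 4 = 3, so the flip contributes +1; sign now +1
(55/49): 55 mod 49 = 6, so (55/49) = (6/49)
factor out 2^1: 6 = 2^1·3; with 49 mod 8 = 1, (2/49) = +1; sign now +1; continue with (3/49)
flip (3/49) -> (49/3): both odd, 3 mod 4 = 3, 49 mod 4 = 1, so the flip contributes +1; sign now +1
(49/3): 49 mod 3 = 1, so (49/3) = (1/3)
reached (1/3) = 1, so the symbol is +1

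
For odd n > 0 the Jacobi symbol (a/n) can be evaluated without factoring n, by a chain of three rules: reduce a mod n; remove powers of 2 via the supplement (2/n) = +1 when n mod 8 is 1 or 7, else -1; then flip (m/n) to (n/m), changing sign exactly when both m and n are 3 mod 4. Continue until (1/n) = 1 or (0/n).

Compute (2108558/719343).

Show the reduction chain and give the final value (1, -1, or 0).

-1

(2108558/719343): 2108558 mod 719343 = 669872, so (2108558/719343) = (669872/719343)
factor out 2^4: 669872 = 2^4·41867; with 719343 mod 8 = 7, (2/719343) = +1; sign now +1; continue with (41867/719343)
flip (41867/719343) -> (719343/41867): both odd, 41867 mod 4 = 3, 719343 mod 4 = 3, so the flip contributes -1; sign now -1
(719343/41867): 719343 mod 41867 = 7604, so (719343/41867) = (7604/41867)
factor out 2^2: 7604 = 2^2·1901; with 41867 mod 8 = 3, (2/41867) = -1; sign now -1; continue with (1901/41867)
flip (1901/41867) -> (41867/1901): both odd, 1901 mod 4 = 1, 41867 mod 4 = 3, so the flip contributes +1; sign now -1
(41867/1901): 41867 mod 1901 = 45, so (41867/1901) = (45/1901)
flip (45/1901) -> (1901/45): both odd, 45 mod 4 = 1, 1901 mod 4 = 1, so the flip contributes +1; sign now -1
(1901/45): 1901 mod 45 = 11, so (1901/45) = (11/45)
flip (11/45) -> (45/11): both odd, 11 mod 4 = 3, 45 mod 4 = 1, so the flip contributes +1; sign now -1
(45/11): 45 mod 11 = 1, so (45/11) = (1/11)
reached (1/11) = 1, so the symbol is -1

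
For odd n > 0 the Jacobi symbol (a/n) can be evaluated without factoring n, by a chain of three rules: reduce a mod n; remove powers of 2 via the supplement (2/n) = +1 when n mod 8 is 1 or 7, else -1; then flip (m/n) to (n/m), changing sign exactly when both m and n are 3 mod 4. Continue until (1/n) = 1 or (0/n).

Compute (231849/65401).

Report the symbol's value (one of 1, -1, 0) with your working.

-1

(231849/65401) = (35646/65401)   [reduce mod 65401]
35646 = 2^1·17823; (2/65401) = +1 since 65401 mod 8 = 1, so (35646/65401) = (+1)^1·(17823/65401); sign now +1
reciprocity: (17823/65401) = +1·(65401/17823) since 17823 mod 4 = 3, 65401 mod 4 = 1; sign now +1
(65401/17823) = (11932/17823)   [reduce mod 17823]
11932 = 2^2·2983; (2/17823) = +1 since 17823 mod 8 = 7, so (11932/17823) = (+1)^2·(2983/17823); sign now +1
reciprocity: (2983/17823) = -1·(17823/2983) since 2983 mod 4 = 3, 17823 mod 4 = 3; sign now -1
(17823/2983) = (2908/2983)   [reduce mod 2983]
2908 = 2^2·727; (2/2983) = +1 since 2983 mod 8 = 7, so (2908/2983) = (+1)^2·(727/2983); sign now -1
reciprocity: (727/2983) = -1·(2983/727) since 727 mod 4 = 3, 2983 mod 4 = 3; sign now +1
(2983/727) = (75/727)   [reduce mod 727]
reciprocity: (75/727) = -1·(727/75) since 75 mod 4 = 3, 727 mod 4 = 3; sign now -1
(727/75) = (52/75)   [reduce mod 75]
52 = 2^2·13; (2/75) = -1 since 75 mod 8 = 3, so (52/75) = (-1)^2·(13/75); sign now -1
reciprocity: (13/75) = +1·(75/13) since 13 mod 4 = 1, 75 mod 4 = 3; sign now -1
(75/13) = (10/13)   [reduce mod 13]
10 = 2^1·5; (2/13) = -1 since 13 mod 8 = 5, so (10/13) = (-1)^1·(5/13); sign now +1
reciprocity: (5/13) = +1·(13/5) since 5 mod 4 = 1, 13 mod 4 = 1; sign now +1
(13/5) = (3/5)   [reduce mod 5]
reciprocity: (3/5) = +1·(5/3) since 3 mod 4 = 3, 5 mod 4 = 1; sign now +1
(5/3) = (2/3)   [reduce mod 3]
2 = 2^1·1; (2/3) = -1 since 3 mod 8 = 3, so (2/3) = (-1)^1·(1/3); sign now -1
(1/3) = 1; final value = sign = -1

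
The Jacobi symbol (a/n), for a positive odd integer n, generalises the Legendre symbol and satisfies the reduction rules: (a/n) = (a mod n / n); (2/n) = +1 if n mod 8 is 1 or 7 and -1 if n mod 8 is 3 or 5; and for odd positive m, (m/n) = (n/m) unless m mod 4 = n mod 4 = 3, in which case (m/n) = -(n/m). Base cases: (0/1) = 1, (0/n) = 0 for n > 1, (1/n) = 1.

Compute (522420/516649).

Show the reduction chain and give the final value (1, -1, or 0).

-1

(522420/516649) = (5771/516649)   [reduce mod 516649]
reciprocity: (5771/516649) = +1·(516649/5771) since 5771 mod 4 = 3, 516649 mod 4 = 1; sign now +1
(516649/5771) = (3030/5771)   [reduce mod 5771]
3030 = 2^1·1515; (2/5771) = -1 since 5771 mod 8 = 3, so (3030/5771) = (-1)^1·(1515/5771); sign now -1
reciprocity: (1515/5771) = -1·(5771/1515) since 1515 mod 4 = 3, 5771 mod 4 = 3; sign now +1
(5771/1515) = (1226/1515)   [reduce mod 1515]
1226 = 2^1·613; (2/1515) = -1 since 1515 mod 8 = 3, so (1226/1515) = (-1)^1·(613/1515); sign now -1
reciprocity: (613/1515) = +1·(1515/613) since 613 mod 4 = 1, 1515 mod 4 = 3; sign now -1
(1515/613) = (289/613)   [reduce mod 613]
reciprocity: (289/613) = +1·(613/289) since 289 mod 4 = 1, 613 mod 4 = 1; sign now -1
(613/289) = (35/289)   [reduce mod 289]
reciprocity: (35/289) = +1·(289/35) since 35 mod 4 = 3, 289 mod 4 = 1; sign now -1
(289/35) = (9/35)   [reduce mod 35]
reciprocity: (9/35) = +1·(35/9) since 9 mod 4 = 1, 35 mod 4 = 3; sign now -1
(35/9) = (8/9)   [reduce mod 9]
8 = 2^3·1; (2/9) = +1 since 9 mod 8 = 1, so (8/9) = (+1)^3·(1/9); sign now -1
(1/9) = 1; final value = sign = -1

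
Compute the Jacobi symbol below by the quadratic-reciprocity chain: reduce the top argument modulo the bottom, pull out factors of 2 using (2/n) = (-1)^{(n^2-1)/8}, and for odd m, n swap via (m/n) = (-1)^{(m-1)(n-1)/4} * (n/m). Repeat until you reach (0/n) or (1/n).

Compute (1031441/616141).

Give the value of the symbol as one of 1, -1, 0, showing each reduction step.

1

(1031441/616141) = (415300/616141)   [reduce mod 616141]
415300 = 2^2·103825; (2/616141) = -1 since 616141 mod 8 = 5, so (415300/616141) = (-1)^2·(103825/616141); sign now +1
reciprocity: (103825/616141) = +1·(616141/103825) since 103825 mod 4 = 1, 616141 mod 4 = 1; sign now +1
(616141/103825) = (97016/103825)   [reduce mod 103825]
97016 = 2^3·12127; (2/103825) = +1 since 103825 mod 8 = 1, so (97016/103825) = (+1)^3·(12127/103825); sign now +1
reciprocity: (12127/103825) = +1·(103825/12127) since 12127 mod 4 = 3, 103825 mod 4 = 1; sign now +1
(103825/12127) = (6809/12127)   [reduce mod 12127]
reciprocity: (6809/12127) = +1·(12127/6809) since 6809 mod 4 = 1, 12127 mod 4 = 3; sign now +1
(12127/6809) = (5318/6809)   [reduce mod 6809]
5318 = 2^1·2659; (2/6809) = +1 since 6809 mod 8 = 1, so (5318/6809) = (+1)^1·(2659/6809); sign now +1
reciprocity: (2659/6809) = +1·(6809/2659) since 2659 mod 4 = 3, 6809 mod 4 = 1; sign now +1
(6809/2659) = (1491/2659)   [reduce mod 2659]
reciprocity: (1491/2659) = -1·(2659/1491) since 1491 mod 4 = 3, 2659 mod 4 = 3; sign now -1
(2659/1491) = (1168/1491)   [reduce mod 1491]
1168 = 2^4·73; (2/1491) = -1 since 1491 mod 8 = 3, so (1168/1491) = (-1)^4·(73/1491); sign now -1
reciprocity: (73/1491) = +1·(1491/73) since 73 mod 4 = 1, 1491 mod 4 = 3; sign now -1
(1491/73) = (31/73)   [reduce mod 73]
reciprocity: (31/73) = +1·(73/31) since 31 mod 4 = 3, 73 mod 4 = 1; sign now -1
(73/31) = (11/31)   [reduce mod 31]
reciprocity: (11/31) = -1·(31/11) since 11 mod 4 = 3, 31 mod 4 = 3; sign now +1
(31/11) = (9/11)   [reduce mod 11]
reciprocity: (9/11) = +1·(11/9) since 9 mod 4 = 1, 11 mod 4 = 3; sign now +1
(11/9) = (2/9)   [reduce mod 9]
2 = 2^1·1; (2/9) = +1 since 9 mod 8 = 1, so (2/9) = (+1)^1·(1/9); sign now +1
(1/9) = 1; final value = sign = +1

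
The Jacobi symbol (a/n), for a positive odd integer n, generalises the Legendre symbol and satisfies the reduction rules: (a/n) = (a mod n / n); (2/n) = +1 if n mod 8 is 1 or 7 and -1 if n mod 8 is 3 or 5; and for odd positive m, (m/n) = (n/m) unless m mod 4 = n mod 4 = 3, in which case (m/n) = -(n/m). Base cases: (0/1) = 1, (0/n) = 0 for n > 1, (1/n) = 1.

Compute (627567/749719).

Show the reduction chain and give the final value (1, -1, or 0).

-1

flip (627567/749719) -> (749719/627567): both odd, 627567 mod 4 = 3, 749719 mod 4 = 3, so the flip contributes -1; sign now -1
(749719/627567): 749719 mod 627567 = 122152, so (749719/627567) = (122152/627567)
factor out 2^3: 122152 = 2^3·15269; with 627567 mod 8 = 7, (2/627567) = +1; sign now -1; continue with (15269/627567)
flip (15269/627567) -> (627567/15269): both odd, 15269 mod 4 = 1, 627567 mod 4 = 3, so the flip contributes +1; sign now -1
(627567/15269): 627567 mod 15269 = 1538, so (627567/15269) = (1538/15269)
factor out 2^1: 1538 = 2^1·769; with 15269 mod 8 = 5, (2/15269) = -1; sign now +1; continue with (769/15269)
flip (769/15269) -> (15269/769): both odd, 769 mod 4 = 1, 15269 mod 4 = 1, so the flip contributes +1; sign now +1
(15269/769): 15269 mod 769 = 658, so (15269/769) = (658/769)
factor out 2^1: 658 = 2^1·329; with 769 mod 8 = 1, (2/769) = +1; sign now +1; continue with (329/769)
flip (329/769) -> (769/329): both odd, 329 mod 4 = 1, 769 mod 4 = 1, so the flip contributes +1; sign now +1
(769/329): 769 mod 329 = 111, so (769/329) = (111/329)
flip (111/329) -> (329/111): both odd, 111 mod 4 = 3, 329 mod 4 = 1, so the flip contributes +1; sign now +1
(329/111): 329 mod 111 = 107, so (329/111) = (107/111)
flip (107/111) -> (111/107): both odd, 107 mod 4 = 3, 111 mod 4 = 3, so the flip contributes -1; sign now -1
(111/107): 111 mod 107 = 4, so (111/107) = (4/107)
factor out 2^2: 4 = 2^2·1; with 107 mod 8 = 3, (2/107) = -1; sign now -1; continue with (1/107)
reached (1/107) = 1, so the symbol is -1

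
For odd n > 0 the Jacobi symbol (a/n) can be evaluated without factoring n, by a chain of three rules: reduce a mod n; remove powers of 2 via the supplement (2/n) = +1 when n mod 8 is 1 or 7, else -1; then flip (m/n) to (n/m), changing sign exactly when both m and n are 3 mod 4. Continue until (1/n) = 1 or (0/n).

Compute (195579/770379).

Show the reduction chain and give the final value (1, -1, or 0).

reciprocity: (195579/770379) = -1·(770379/195579) since 195579 mod 4 = 3, 770379 mod 4 = 3; sign now -1
(770379/195579) = (183642/195579)   [reduce mod 195579]
183642 = 2^1·91821; (2/195579) = -1 since 195579 mod 8 = 3, so (183642/195579) = (-1)^1·(91821/195579); sign now +1
reciprocity: (91821/195579) = +1·(195579/91821) since 91821 mod 4 = 1, 195579 mod 4 = 3; sign now +1
(195579/91821) = (11937/91821)   [reduce mod 91821]
reciprocity: (11937/91821) = +1·(91821/11937) since 11937 mod 4 = 1, 91821 mod 4 = 1; sign now +1
(91821/11937) = (8262/11937)   [reduce mod 11937]
8262 = 2^1·4131; (2/11937) = +1 since 11937 mod 8 = 1, so (8262/11937) = (+1)^1·(4131/11937); sign now +1
reciprocity: (4131/11937) = +1·(11937/4131) since 4131 mod 4 = 3, 11937 mod 4 = 1; sign now +1
(11937/4131) = (3675/4131)   [reduce mod 4131]
reciprocity: (3675/4131) = -1·(4131/3675) since 3675 mod 4 = 3, 4131 mod 4 = 3; sign now -1
(4131/3675) = (456/3675)   [reduce mod 3675]
456 = 2^3·57; (2/3675) = -1 since 3675 mod 8 = 3, so (456/3675) = (-1)^3·(57/3675); sign now +1
reciprocity: (57/3675) = +1·(3675/57) since 57 mod 4 = 1, 3675 mod 4 = 3; sign now +1
(3675/57) = (27/57)   [reduce mod 57]
reciprocity: (27/57) = +1·(57/27) since 27 mod 4 = 3, 57 mod 4 = 1; sign now +1
(57/27) = (3/27)   [reduce mod 27]
reciprocity: (3/27) = -1·(27/3) since 3 mod 4 = 3, 27 mod 4 = 3; sign now -1
(27/3) = (0/3)   [reduce mod 3]
(0/3) = 0   [gcd(a, n) > 1]; final value = 0

0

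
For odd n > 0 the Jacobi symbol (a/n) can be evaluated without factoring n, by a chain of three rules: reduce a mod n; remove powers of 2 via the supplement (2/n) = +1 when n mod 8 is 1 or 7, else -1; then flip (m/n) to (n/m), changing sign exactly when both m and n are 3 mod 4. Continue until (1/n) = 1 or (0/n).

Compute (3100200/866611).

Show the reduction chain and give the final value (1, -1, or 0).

(3100200/866611): 3100200 mod 866611 = 500367, so (3100200/866611) = (500367/866611)
flip (500367/866611) -> (866611/500367): both odd, 500367 mod 4 = 3, 866611 mod 4 = 3, so the flip contributes -1; sign now -1
(866611/500367): 866611 mod 500367 = 366244, so (866611/500367) = (366244/500367)
factor out 2^2: 366244 = 2^2·91561; with 500367 mod 8 = 7, (2/500367) = +1; sign now -1; continue with (91561/500367)
flip (91561/500367) -> (500367/91561): both odd, 91561 mod 4 = 1, 500367 mod 4 = 3, so the flip contributes +1; sign now -1
(500367/91561): 500367 mod 91561 = 42562, so (500367/91561) = (42562/91561)
factor out 2^1: 42562 = 2^1·21281; with 91561 mod 8 = 1, (2/91561) = +1; sign now -1; continue with (21281/91561)
flip (21281/91561) -> (91561/21281): both odd, 21281 mod 4 = 1, 91561 mod 4 = 1, so the flip contributes +1; sign now -1
(91561/21281): 91561 mod 21281 = 6437, so (91561/21281) = (6437/21281)
flip (6437/21281) -> (21281/6437): both odd, 6437 mod 4 = 1, 21281 mod 4 = 1, so the flip contributes +1; sign now -1
(21281/6437): 21281 mod 6437 = 1970, so (21281/6437) = (1970/6437)
factor out 2^1: 1970 = 2^1·985; with 6437 mod 8 = 5, (2/6437) = -1; sign now +1; continue with (985/6437)
flip (985/6437) -> (6437/985): both odd, 985 mod 4 = 1, 6437 mod 4 = 1, so the flip contributes +1; sign now +1
(6437/985): 6437 mod 985 = 527, so (6437/985) = (527/985)
flip (527/985) -> (985/527): both odd, 527 mod 4 = 3, 985 mod 4 = 1, so the flip contributes +1; sign now +1
(985/527): 985 mod 527 = 458, so (985/527) = (458/527)
factor out 2^1: 458 = 2^1·229; with 527 mod 8 = 7, (2/527) = +1; sign now +1; continue with (229/527)
flip (229/527) -> (527/229): both odd, 229 mod 4 = 1, 527 mod 4 = 3, so the flip contributes +1; sign now +1
(527/229): 527 mod 229 = 69, so (527/229) = (69/229)
flip (69/229) -> (229/69): both odd, 69 mod 4 = 1, 229 mod 4 = 1, so the flip contributes +1; sign now +1
(229/69): 229 mod 69 = 22, so (229/69) = (22/69)
factor out 2^1: 22 = 2^1·11; with 69 mod 8 = 5, (2/69) = -1; sign now -1; continue with (11/69)
flip (11/69) -> (69/11): both odd, 11 mod 4 = 3, 69 mod 4 = 1, so the flip contributes +1; sign now -1
(69/11): 69 mod 11 = 3, so (69/11) = (3/11)
flip (3/11) -> (11/3): both odd, 3 mod 4 = 3, 11 mod 4 = 3, so the flip contributes -1; sign now +1
(11/3): 11 mod 3 = 2, so (11/3) = (2/3)
factor out 2^1: 2 = 2^1·1; with 3 mod 8 = 3, (2/3) = -1; sign now -1; continue with (1/3)
reached (1/3) = 1, so the symbol is -1

-1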